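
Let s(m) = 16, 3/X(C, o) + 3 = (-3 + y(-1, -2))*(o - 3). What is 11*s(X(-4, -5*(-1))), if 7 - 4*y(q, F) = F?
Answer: 176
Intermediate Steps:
y(q, F) = 7/4 - F/4
X(C, o) = 3/(-3/4 - 3*o/4) (X(C, o) = 3/(-3 + (-3 + (7/4 - 1/4*(-2)))*(o - 3)) = 3/(-3 + (-3 + (7/4 + 1/2))*(-3 + o)) = 3/(-3 + (-3 + 9/4)*(-3 + o)) = 3/(-3 - 3*(-3 + o)/4) = 3/(-3 + (9/4 - 3*o/4)) = 3/(-3/4 - 3*o/4))
11*s(X(-4, -5*(-1))) = 11*16 = 176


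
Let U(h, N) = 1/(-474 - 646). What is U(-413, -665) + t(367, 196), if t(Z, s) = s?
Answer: 219519/1120 ≈ 196.00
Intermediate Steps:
U(h, N) = -1/1120 (U(h, N) = 1/(-1120) = -1/1120)
U(-413, -665) + t(367, 196) = -1/1120 + 196 = 219519/1120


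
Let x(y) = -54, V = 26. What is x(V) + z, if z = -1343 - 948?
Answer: -2345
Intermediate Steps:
z = -2291
x(V) + z = -54 - 2291 = -2345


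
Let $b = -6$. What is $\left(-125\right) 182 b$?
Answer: $136500$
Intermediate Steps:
$\left(-125\right) 182 b = \left(-125\right) 182 \left(-6\right) = \left(-22750\right) \left(-6\right) = 136500$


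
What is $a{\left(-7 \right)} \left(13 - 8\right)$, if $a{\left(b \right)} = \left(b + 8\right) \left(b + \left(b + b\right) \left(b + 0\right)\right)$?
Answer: $455$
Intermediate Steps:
$a{\left(b \right)} = \left(8 + b\right) \left(b + 2 b^{2}\right)$ ($a{\left(b \right)} = \left(8 + b\right) \left(b + 2 b b\right) = \left(8 + b\right) \left(b + 2 b^{2}\right)$)
$a{\left(-7 \right)} \left(13 - 8\right) = - 7 \left(8 + 2 \left(-7\right)^{2} + 17 \left(-7\right)\right) \left(13 - 8\right) = - 7 \left(8 + 2 \cdot 49 - 119\right) 5 = - 7 \left(8 + 98 - 119\right) 5 = \left(-7\right) \left(-13\right) 5 = 91 \cdot 5 = 455$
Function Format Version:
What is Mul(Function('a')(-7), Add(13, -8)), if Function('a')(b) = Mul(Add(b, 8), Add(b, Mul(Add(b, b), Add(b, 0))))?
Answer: 455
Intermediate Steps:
Function('a')(b) = Mul(Add(8, b), Add(b, Mul(2, Pow(b, 2)))) (Function('a')(b) = Mul(Add(8, b), Add(b, Mul(Mul(2, b), b))) = Mul(Add(8, b), Add(b, Mul(2, Pow(b, 2)))))
Mul(Function('a')(-7), Add(13, -8)) = Mul(Mul(-7, Add(8, Mul(2, Pow(-7, 2)), Mul(17, -7))), Add(13, -8)) = Mul(Mul(-7, Add(8, Mul(2, 49), -119)), 5) = Mul(Mul(-7, Add(8, 98, -119)), 5) = Mul(Mul(-7, -13), 5) = Mul(91, 5) = 455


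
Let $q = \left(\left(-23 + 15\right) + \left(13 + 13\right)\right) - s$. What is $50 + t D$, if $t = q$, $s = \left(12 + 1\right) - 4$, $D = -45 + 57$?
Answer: $158$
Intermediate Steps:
$D = 12$
$s = 9$ ($s = 13 - 4 = 9$)
$q = 9$ ($q = \left(\left(-23 + 15\right) + \left(13 + 13\right)\right) - 9 = \left(-8 + 26\right) - 9 = 18 - 9 = 9$)
$t = 9$
$50 + t D = 50 + 9 \cdot 12 = 50 + 108 = 158$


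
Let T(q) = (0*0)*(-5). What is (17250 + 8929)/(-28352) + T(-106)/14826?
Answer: -26179/28352 ≈ -0.92336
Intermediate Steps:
T(q) = 0 (T(q) = 0*(-5) = 0)
(17250 + 8929)/(-28352) + T(-106)/14826 = (17250 + 8929)/(-28352) + 0/14826 = 26179*(-1/28352) + 0*(1/14826) = -26179/28352 + 0 = -26179/28352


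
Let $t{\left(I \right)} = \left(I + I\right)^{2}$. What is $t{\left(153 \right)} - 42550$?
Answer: $51086$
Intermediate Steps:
$t{\left(I \right)} = 4 I^{2}$ ($t{\left(I \right)} = \left(2 I\right)^{2} = 4 I^{2}$)
$t{\left(153 \right)} - 42550 = 4 \cdot 153^{2} - 42550 = 4 \cdot 23409 - 42550 = 93636 - 42550 = 51086$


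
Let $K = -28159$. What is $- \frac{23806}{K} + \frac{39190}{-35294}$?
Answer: $- \frac{131671123}{496921873} \approx -0.26497$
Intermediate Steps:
$- \frac{23806}{K} + \frac{39190}{-35294} = - \frac{23806}{-28159} + \frac{39190}{-35294} = \left(-23806\right) \left(- \frac{1}{28159}\right) + 39190 \left(- \frac{1}{35294}\right) = \frac{23806}{28159} - \frac{19595}{17647} = - \frac{131671123}{496921873}$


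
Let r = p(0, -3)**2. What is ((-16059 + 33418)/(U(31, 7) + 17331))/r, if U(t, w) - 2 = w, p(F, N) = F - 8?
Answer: 17359/1109760 ≈ 0.015642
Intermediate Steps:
p(F, N) = -8 + F
U(t, w) = 2 + w
r = 64 (r = (-8 + 0)**2 = (-8)**2 = 64)
((-16059 + 33418)/(U(31, 7) + 17331))/r = ((-16059 + 33418)/((2 + 7) + 17331))/64 = (17359/(9 + 17331))*(1/64) = (17359/17340)*(1/64) = 17359/1109760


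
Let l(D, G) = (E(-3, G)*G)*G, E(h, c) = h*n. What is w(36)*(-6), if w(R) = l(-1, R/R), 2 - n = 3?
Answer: -18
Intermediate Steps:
n = -1 (n = 2 - 1*3 = 2 - 3 = -1)
E(h, c) = -h (E(h, c) = h*(-1) = -h)
l(D, G) = 3*G² (l(D, G) = ((-1*(-3))*G)*G = (3*G)*G = 3*G²)
w(R) = 3 (w(R) = 3*(R/R)² = 3*1² = 3*1 = 3)
w(36)*(-6) = 3*(-6) = -18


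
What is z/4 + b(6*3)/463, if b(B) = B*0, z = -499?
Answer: -499/4 ≈ -124.75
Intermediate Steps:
b(B) = 0
z/4 + b(6*3)/463 = -499/4 + 0/463 = -499*1/4 + 0*(1/463) = -499/4 + 0 = -499/4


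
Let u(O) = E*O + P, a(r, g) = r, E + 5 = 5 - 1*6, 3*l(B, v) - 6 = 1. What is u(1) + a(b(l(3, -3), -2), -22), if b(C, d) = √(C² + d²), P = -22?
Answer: -28 + √85/3 ≈ -24.927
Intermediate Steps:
l(B, v) = 7/3 (l(B, v) = 2 + (⅓)*1 = 2 + ⅓ = 7/3)
E = -6 (E = -5 + (5 - 1*6) = -5 + (5 - 6) = -5 - 1 = -6)
u(O) = -22 - 6*O (u(O) = -6*O - 22 = -22 - 6*O)
u(1) + a(b(l(3, -3), -2), -22) = (-22 - 6*1) + √((7/3)² + (-2)²) = (-22 - 6) + √(49/9 + 4) = -28 + √(85/9) = -28 + √85/3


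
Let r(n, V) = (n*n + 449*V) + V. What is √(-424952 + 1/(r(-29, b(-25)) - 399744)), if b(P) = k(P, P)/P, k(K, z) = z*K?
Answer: I*√71487755626031521/410153 ≈ 651.88*I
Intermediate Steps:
k(K, z) = K*z
b(P) = P (b(P) = (P*P)/P = P²/P = P)
r(n, V) = n² + 450*V (r(n, V) = (n² + 449*V) + V = n² + 450*V)
√(-424952 + 1/(r(-29, b(-25)) - 399744)) = √(-424952 + 1/(((-29)² + 450*(-25)) - 399744)) = √(-424952 + 1/((841 - 11250) - 399744)) = √(-424952 + 1/(-10409 - 399744)) = √(-424952 + 1/(-410153)) = √(-424952 - 1/410153) = √(-174295337657/410153) = I*√71487755626031521/410153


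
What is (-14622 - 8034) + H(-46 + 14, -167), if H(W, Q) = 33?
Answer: -22623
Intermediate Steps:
(-14622 - 8034) + H(-46 + 14, -167) = (-14622 - 8034) + 33 = -22656 + 33 = -22623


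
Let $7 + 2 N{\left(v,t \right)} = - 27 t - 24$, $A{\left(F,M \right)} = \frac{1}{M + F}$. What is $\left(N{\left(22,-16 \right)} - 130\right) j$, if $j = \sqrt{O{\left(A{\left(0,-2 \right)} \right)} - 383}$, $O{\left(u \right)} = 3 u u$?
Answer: $\frac{141 i \sqrt{1529}}{4} \approx 1378.4 i$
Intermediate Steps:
$A{\left(F,M \right)} = \frac{1}{F + M}$
$O{\left(u \right)} = 3 u^{2}$
$N{\left(v,t \right)} = - \frac{31}{2} - \frac{27 t}{2}$ ($N{\left(v,t \right)} = - \frac{7}{2} + \frac{- 27 t - 24}{2} = - \frac{7}{2} + \frac{-24 - 27 t}{2} = - \frac{7}{2} - \left(12 + \frac{27 t}{2}\right) = - \frac{31}{2} - \frac{27 t}{2}$)
$j = \frac{i \sqrt{1529}}{2}$ ($j = \sqrt{3 \left(\frac{1}{0 - 2}\right)^{2} - 383} = \sqrt{3 \left(\frac{1}{-2}\right)^{2} - 383} = \sqrt{3 \left(- \frac{1}{2}\right)^{2} - 383} = \sqrt{3 \cdot \frac{1}{4} - 383} = \sqrt{\frac{3}{4} - 383} = \sqrt{- \frac{1529}{4}} = \frac{i \sqrt{1529}}{2} \approx 19.551 i$)
$\left(N{\left(22,-16 \right)} - 130\right) j = \left(\left(- \frac{31}{2} - -216\right) - 130\right) \frac{i \sqrt{1529}}{2} = \left(\left(- \frac{31}{2} + 216\right) - 130\right) \frac{i \sqrt{1529}}{2} = \left(\frac{401}{2} - 130\right) \frac{i \sqrt{1529}}{2} = \frac{141 \frac{i \sqrt{1529}}{2}}{2} = \frac{141 i \sqrt{1529}}{4}$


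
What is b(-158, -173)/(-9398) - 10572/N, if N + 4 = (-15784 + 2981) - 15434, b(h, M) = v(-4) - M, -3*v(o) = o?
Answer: 283296925/796226754 ≈ 0.35580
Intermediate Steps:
v(o) = -o/3
b(h, M) = 4/3 - M (b(h, M) = -1/3*(-4) - M = 4/3 - M)
N = -28241 (N = -4 + ((-15784 + 2981) - 15434) = -4 + (-12803 - 15434) = -4 - 28237 = -28241)
b(-158, -173)/(-9398) - 10572/N = (4/3 - 1*(-173))/(-9398) - 10572/(-28241) = (4/3 + 173)*(-1/9398) - 10572*(-1/28241) = (523/3)*(-1/9398) + 10572/28241 = -523/28194 + 10572/28241 = 283296925/796226754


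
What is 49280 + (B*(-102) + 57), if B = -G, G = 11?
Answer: 50459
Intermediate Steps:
B = -11 (B = -1*11 = -11)
49280 + (B*(-102) + 57) = 49280 + (-11*(-102) + 57) = 49280 + (1122 + 57) = 49280 + 1179 = 50459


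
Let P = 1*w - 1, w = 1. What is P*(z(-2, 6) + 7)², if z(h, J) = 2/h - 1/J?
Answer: 0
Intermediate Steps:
z(h, J) = -1/J + 2/h
P = 0 (P = 1*1 - 1 = 1 - 1 = 0)
P*(z(-2, 6) + 7)² = 0*((-1/6 + 2/(-2)) + 7)² = 0*((-1*⅙ + 2*(-½)) + 7)² = 0*((-⅙ - 1) + 7)² = 0*(-7/6 + 7)² = 0*(35/6)² = 0*(1225/36) = 0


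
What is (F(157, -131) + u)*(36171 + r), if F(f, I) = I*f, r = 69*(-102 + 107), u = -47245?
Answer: -2476222992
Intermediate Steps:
r = 345 (r = 69*5 = 345)
(F(157, -131) + u)*(36171 + r) = (-131*157 - 47245)*(36171 + 345) = (-20567 - 47245)*36516 = -67812*36516 = -2476222992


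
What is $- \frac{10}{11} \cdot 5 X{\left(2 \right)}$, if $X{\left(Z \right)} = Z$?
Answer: $- \frac{100}{11} \approx -9.0909$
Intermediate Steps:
$- \frac{10}{11} \cdot 5 X{\left(2 \right)} = - \frac{10}{11} \cdot 5 \cdot 2 = \left(-10\right) \frac{1}{11} \cdot 5 \cdot 2 = \left(- \frac{10}{11}\right) 5 \cdot 2 = \left(- \frac{50}{11}\right) 2 = - \frac{100}{11}$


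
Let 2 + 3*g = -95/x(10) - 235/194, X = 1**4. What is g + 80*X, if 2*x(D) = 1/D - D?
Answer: 4916363/57618 ≈ 85.327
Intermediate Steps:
X = 1
x(D) = 1/(2*D) - D/2 (x(D) = (1/D - D)/2 = 1/(2*D) - D/2)
g = 306923/57618 (g = -2/3 + (-95*20/(1 - 1*10**2) - 235/194)/3 = -2/3 + (-95*20/(1 - 1*100) - 235*1/194)/3 = -2/3 + (-95*20/(1 - 100) - 235/194)/3 = -2/3 + (-95/((1/2)*(1/10)*(-99)) - 235/194)/3 = -2/3 + (-95/(-99/20) - 235/194)/3 = -2/3 + (-95*(-20/99) - 235/194)/3 = -2/3 + (1900/99 - 235/194)/3 = -2/3 + (1/3)*(345335/19206) = -2/3 + 345335/57618 = 306923/57618 ≈ 5.3269)
g + 80*X = 306923/57618 + 80*1 = 306923/57618 + 80 = 4916363/57618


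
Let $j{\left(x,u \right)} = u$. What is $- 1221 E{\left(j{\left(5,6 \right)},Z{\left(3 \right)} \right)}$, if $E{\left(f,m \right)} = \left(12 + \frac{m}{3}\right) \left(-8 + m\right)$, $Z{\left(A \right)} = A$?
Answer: $79365$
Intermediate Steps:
$E{\left(f,m \right)} = \left(-8 + m\right) \left(12 + \frac{m}{3}\right)$ ($E{\left(f,m \right)} = \left(12 + m \frac{1}{3}\right) \left(-8 + m\right) = \left(12 + \frac{m}{3}\right) \left(-8 + m\right) = \left(-8 + m\right) \left(12 + \frac{m}{3}\right)$)
$- 1221 E{\left(j{\left(5,6 \right)},Z{\left(3 \right)} \right)} = - 1221 \left(-96 + \frac{3^{2}}{3} + \frac{28}{3} \cdot 3\right) = - 1221 \left(-96 + \frac{1}{3} \cdot 9 + 28\right) = - 1221 \left(-96 + 3 + 28\right) = \left(-1221\right) \left(-65\right) = 79365$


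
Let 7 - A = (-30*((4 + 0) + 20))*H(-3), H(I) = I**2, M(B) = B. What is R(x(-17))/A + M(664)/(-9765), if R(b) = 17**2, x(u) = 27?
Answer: -1485283/63345555 ≈ -0.023447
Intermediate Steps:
R(b) = 289
A = 6487 (A = 7 - (-30*((4 + 0) + 20))*(-3)**2 = 7 - (-30*(4 + 20))*9 = 7 - (-30*24)*9 = 7 - (-720)*9 = 7 - 1*(-6480) = 7 + 6480 = 6487)
R(x(-17))/A + M(664)/(-9765) = 289/6487 + 664/(-9765) = 289*(1/6487) + 664*(-1/9765) = 289/6487 - 664/9765 = -1485283/63345555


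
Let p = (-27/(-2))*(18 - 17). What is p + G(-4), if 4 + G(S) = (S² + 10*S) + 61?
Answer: 93/2 ≈ 46.500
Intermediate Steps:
G(S) = 57 + S² + 10*S (G(S) = -4 + ((S² + 10*S) + 61) = -4 + (61 + S² + 10*S) = 57 + S² + 10*S)
p = 27/2 (p = -27*(-½)*1 = (27/2)*1 = 27/2 ≈ 13.500)
p + G(-4) = 27/2 + (57 + (-4)² + 10*(-4)) = 27/2 + (57 + 16 - 40) = 27/2 + 33 = 93/2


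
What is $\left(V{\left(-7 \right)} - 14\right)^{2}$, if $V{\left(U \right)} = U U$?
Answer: $1225$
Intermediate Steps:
$V{\left(U \right)} = U^{2}$
$\left(V{\left(-7 \right)} - 14\right)^{2} = \left(\left(-7\right)^{2} - 14\right)^{2} = \left(49 - 14\right)^{2} = 35^{2} = 1225$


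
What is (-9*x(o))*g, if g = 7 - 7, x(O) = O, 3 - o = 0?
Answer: 0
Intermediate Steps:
o = 3 (o = 3 - 1*0 = 3 + 0 = 3)
g = 0
(-9*x(o))*g = -9*3*0 = -27*0 = 0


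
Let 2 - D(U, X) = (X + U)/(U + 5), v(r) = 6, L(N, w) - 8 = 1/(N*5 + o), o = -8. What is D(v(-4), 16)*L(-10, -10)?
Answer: 0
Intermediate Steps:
L(N, w) = 8 + 1/(-8 + 5*N) (L(N, w) = 8 + 1/(N*5 - 8) = 8 + 1/(5*N - 8) = 8 + 1/(-8 + 5*N))
D(U, X) = 2 - (U + X)/(5 + U) (D(U, X) = 2 - (X + U)/(U + 5) = 2 - (U + X)/(5 + U))
D(v(-4), 16)*L(-10, -10) = ((10 + 6 - 1*16)/(5 + 6))*((-63 + 40*(-10))/(-8 + 5*(-10))) = ((10 + 6 - 16)/11)*((-63 - 400)/(-8 - 50)) = ((1/11)*0)*(-463/(-58)) = 0*(-1/58*(-463)) = 0*(463/58) = 0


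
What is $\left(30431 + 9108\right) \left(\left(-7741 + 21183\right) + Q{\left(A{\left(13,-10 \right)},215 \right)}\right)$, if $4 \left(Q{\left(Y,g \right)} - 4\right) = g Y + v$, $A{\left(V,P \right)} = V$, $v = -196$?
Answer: $\frac{2229327437}{4} \approx 5.5733 \cdot 10^{8}$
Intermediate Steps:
$Q{\left(Y,g \right)} = -45 + \frac{Y g}{4}$ ($Q{\left(Y,g \right)} = 4 + \frac{g Y - 196}{4} = 4 + \frac{Y g - 196}{4} = 4 + \frac{-196 + Y g}{4} = 4 + \left(-49 + \frac{Y g}{4}\right) = -45 + \frac{Y g}{4}$)
$\left(30431 + 9108\right) \left(\left(-7741 + 21183\right) + Q{\left(A{\left(13,-10 \right)},215 \right)}\right) = \left(30431 + 9108\right) \left(\left(-7741 + 21183\right) - \left(45 - \frac{2795}{4}\right)\right) = 39539 \left(13442 + \left(-45 + \frac{2795}{4}\right)\right) = 39539 \left(13442 + \frac{2615}{4}\right) = 39539 \cdot \frac{56383}{4} = \frac{2229327437}{4}$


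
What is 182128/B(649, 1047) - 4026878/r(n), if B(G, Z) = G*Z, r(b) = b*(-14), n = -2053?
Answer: -1365520479329/9765137613 ≈ -139.84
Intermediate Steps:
r(b) = -14*b
182128/B(649, 1047) - 4026878/r(n) = 182128/((649*1047)) - 4026878/((-14*(-2053))) = 182128/679503 - 4026878/28742 = 182128*(1/679503) - 4026878*1/28742 = 182128/679503 - 2013439/14371 = -1365520479329/9765137613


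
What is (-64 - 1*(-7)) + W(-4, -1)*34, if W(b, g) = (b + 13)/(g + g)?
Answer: -210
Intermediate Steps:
W(b, g) = (13 + b)/(2*g) (W(b, g) = (13 + b)/((2*g)) = (13 + b)*(1/(2*g)) = (13 + b)/(2*g))
(-64 - 1*(-7)) + W(-4, -1)*34 = (-64 - 1*(-7)) + ((½)*(13 - 4)/(-1))*34 = (-64 + 7) + ((½)*(-1)*9)*34 = -57 - 9/2*34 = -57 - 153 = -210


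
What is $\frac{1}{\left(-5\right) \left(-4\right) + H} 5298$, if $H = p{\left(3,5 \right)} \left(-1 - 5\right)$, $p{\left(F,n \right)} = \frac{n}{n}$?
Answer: $\frac{2649}{7} \approx 378.43$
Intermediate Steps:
$p{\left(F,n \right)} = 1$
$H = -6$ ($H = 1 \left(-1 - 5\right) = 1 \left(-6\right) = -6$)
$\frac{1}{\left(-5\right) \left(-4\right) + H} 5298 = \frac{1}{\left(-5\right) \left(-4\right) - 6} \cdot 5298 = \frac{1}{20 - 6} \cdot 5298 = \frac{1}{14} \cdot 5298 = \frac{2649}{7}$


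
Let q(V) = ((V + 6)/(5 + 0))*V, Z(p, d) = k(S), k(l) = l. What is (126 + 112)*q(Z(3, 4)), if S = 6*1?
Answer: 17136/5 ≈ 3427.2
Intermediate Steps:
S = 6
Z(p, d) = 6
q(V) = V*(6/5 + V/5) (q(V) = ((6 + V)/5)*V = ((6 + V)*(⅕))*V = (6/5 + V/5)*V = V*(6/5 + V/5))
(126 + 112)*q(Z(3, 4)) = (126 + 112)*((⅕)*6*(6 + 6)) = 238*((⅕)*6*12) = 238*(72/5) = 17136/5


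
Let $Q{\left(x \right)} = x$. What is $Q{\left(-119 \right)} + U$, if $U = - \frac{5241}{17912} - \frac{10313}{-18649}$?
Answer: $- \frac{39663878625}{334040888} \approx -118.74$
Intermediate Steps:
$U = \frac{86987047}{334040888}$ ($U = \left(-5241\right) \frac{1}{17912} - - \frac{10313}{18649} = - \frac{5241}{17912} + \frac{10313}{18649} = \frac{86987047}{334040888} \approx 0.26041$)
$Q{\left(-119 \right)} + U = -119 + \frac{86987047}{334040888} = - \frac{39663878625}{334040888}$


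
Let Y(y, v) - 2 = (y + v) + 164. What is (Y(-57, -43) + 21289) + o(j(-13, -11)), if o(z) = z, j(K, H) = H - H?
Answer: 21355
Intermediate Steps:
j(K, H) = 0
Y(y, v) = 166 + v + y (Y(y, v) = 2 + ((y + v) + 164) = 2 + ((v + y) + 164) = 2 + (164 + v + y) = 166 + v + y)
(Y(-57, -43) + 21289) + o(j(-13, -11)) = ((166 - 43 - 57) + 21289) + 0 = (66 + 21289) + 0 = 21355 + 0 = 21355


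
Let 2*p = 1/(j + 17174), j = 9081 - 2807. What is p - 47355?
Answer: -2220760079/46896 ≈ -47355.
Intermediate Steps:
j = 6274
p = 1/46896 (p = 1/(2*(6274 + 17174)) = (½)/23448 = (½)*(1/23448) = 1/46896 ≈ 2.1324e-5)
p - 47355 = 1/46896 - 47355 = -2220760079/46896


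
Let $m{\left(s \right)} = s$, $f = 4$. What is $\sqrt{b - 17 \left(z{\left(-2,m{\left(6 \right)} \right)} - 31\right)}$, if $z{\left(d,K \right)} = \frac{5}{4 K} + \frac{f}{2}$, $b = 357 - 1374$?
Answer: $\frac{i \sqrt{75966}}{12} \approx 22.968 i$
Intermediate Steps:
$b = -1017$
$z{\left(d,K \right)} = 2 + \frac{5}{4 K}$ ($z{\left(d,K \right)} = \frac{5}{4 K} + \frac{4}{2} = 5 \frac{1}{4 K} + 4 \cdot \frac{1}{2} = \frac{5}{4 K} + 2 = 2 + \frac{5}{4 K}$)
$\sqrt{b - 17 \left(z{\left(-2,m{\left(6 \right)} \right)} - 31\right)} = \sqrt{-1017 - 17 \left(\left(2 + \frac{5}{4 \cdot 6}\right) - 31\right)} = \sqrt{-1017 - 17 \left(\left(2 + \frac{5}{4} \cdot \frac{1}{6}\right) - 31\right)} = \sqrt{-1017 - 17 \left(\left(2 + \frac{5}{24}\right) - 31\right)} = \sqrt{-1017 - 17 \left(\frac{53}{24} - 31\right)} = \sqrt{-1017 - - \frac{11747}{24}} = \sqrt{-1017 + \frac{11747}{24}} = \sqrt{- \frac{12661}{24}} = \frac{i \sqrt{75966}}{12}$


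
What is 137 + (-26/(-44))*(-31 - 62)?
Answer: 1805/22 ≈ 82.045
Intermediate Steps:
137 + (-26/(-44))*(-31 - 62) = 137 - 26*(-1/44)*(-93) = 137 + (13/22)*(-93) = 137 - 1209/22 = 1805/22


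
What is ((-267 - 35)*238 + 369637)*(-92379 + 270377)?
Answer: 53000862478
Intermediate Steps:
((-267 - 35)*238 + 369637)*(-92379 + 270377) = (-302*238 + 369637)*177998 = (-71876 + 369637)*177998 = 297761*177998 = 53000862478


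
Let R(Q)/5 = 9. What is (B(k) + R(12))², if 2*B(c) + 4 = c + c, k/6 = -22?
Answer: 7921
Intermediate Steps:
k = -132 (k = 6*(-22) = -132)
R(Q) = 45 (R(Q) = 5*9 = 45)
B(c) = -2 + c (B(c) = -2 + (c + c)/2 = -2 + (2*c)/2 = -2 + c)
(B(k) + R(12))² = ((-2 - 132) + 45)² = (-134 + 45)² = (-89)² = 7921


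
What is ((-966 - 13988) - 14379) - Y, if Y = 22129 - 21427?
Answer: -30035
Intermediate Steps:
Y = 702
((-966 - 13988) - 14379) - Y = ((-966 - 13988) - 14379) - 1*702 = (-14954 - 14379) - 702 = -29333 - 702 = -30035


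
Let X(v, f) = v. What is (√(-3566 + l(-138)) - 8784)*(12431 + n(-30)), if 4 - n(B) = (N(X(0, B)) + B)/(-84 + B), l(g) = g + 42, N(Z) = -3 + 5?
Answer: -2075310768/19 + 708781*I*√3662/57 ≈ -1.0923e+8 + 7.5248e+5*I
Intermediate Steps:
N(Z) = 2
l(g) = 42 + g
n(B) = 4 - (2 + B)/(-84 + B)
(√(-3566 + l(-138)) - 8784)*(12431 + n(-30)) = (√(-3566 + (42 - 138)) - 8784)*(12431 + (-338 + 3*(-30))/(-84 - 30)) = (√(-3566 - 96) - 8784)*(12431 + (-338 - 90)/(-114)) = (√(-3662) - 8784)*(12431 - 1/114*(-428)) = (I*√3662 - 8784)*(12431 + 214/57) = (-8784 + I*√3662)*(708781/57) = -2075310768/19 + 708781*I*√3662/57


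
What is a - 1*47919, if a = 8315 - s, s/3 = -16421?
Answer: 9659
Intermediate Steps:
s = -49263 (s = 3*(-16421) = -49263)
a = 57578 (a = 8315 - 1*(-49263) = 8315 + 49263 = 57578)
a - 1*47919 = 57578 - 1*47919 = 57578 - 47919 = 9659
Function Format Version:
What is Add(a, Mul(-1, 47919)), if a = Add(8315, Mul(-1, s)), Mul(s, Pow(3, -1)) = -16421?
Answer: 9659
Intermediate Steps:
s = -49263 (s = Mul(3, -16421) = -49263)
a = 57578 (a = Add(8315, Mul(-1, -49263)) = Add(8315, 49263) = 57578)
Add(a, Mul(-1, 47919)) = Add(57578, Mul(-1, 47919)) = Add(57578, -47919) = 9659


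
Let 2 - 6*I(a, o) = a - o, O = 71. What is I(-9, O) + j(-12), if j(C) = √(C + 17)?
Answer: 41/3 + √5 ≈ 15.903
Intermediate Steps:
j(C) = √(17 + C)
I(a, o) = ⅓ - a/6 + o/6 (I(a, o) = ⅓ - (a - o)/6 = ⅓ + (-a/6 + o/6) = ⅓ - a/6 + o/6)
I(-9, O) + j(-12) = (⅓ - ⅙*(-9) + (⅙)*71) + √(17 - 12) = (⅓ + 3/2 + 71/6) + √5 = 41/3 + √5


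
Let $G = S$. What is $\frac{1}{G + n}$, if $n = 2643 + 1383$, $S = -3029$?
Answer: $\frac{1}{997} \approx 0.001003$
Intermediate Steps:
$n = 4026$
$G = -3029$
$\frac{1}{G + n} = \frac{1}{-3029 + 4026} = \frac{1}{997}$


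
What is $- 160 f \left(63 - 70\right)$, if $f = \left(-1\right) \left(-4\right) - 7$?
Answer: $-3360$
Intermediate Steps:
$f = -3$ ($f = 4 - 7 = -3$)
$- 160 f \left(63 - 70\right) = \left(-160\right) \left(-3\right) \left(63 - 70\right) = 480 \left(63 - 70\right) = 480 \left(-7\right) = -3360$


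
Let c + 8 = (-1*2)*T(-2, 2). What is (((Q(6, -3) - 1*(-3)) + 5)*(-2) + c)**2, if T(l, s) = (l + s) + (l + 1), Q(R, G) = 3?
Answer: 784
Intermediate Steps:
T(l, s) = 1 + s + 2*l (T(l, s) = (l + s) + (1 + l) = 1 + s + 2*l)
c = -6 (c = -8 + (-1*2)*(1 + 2 + 2*(-2)) = -8 - 2*(1 + 2 - 4) = -8 - 2*(-1) = -8 + 2 = -6)
(((Q(6, -3) - 1*(-3)) + 5)*(-2) + c)**2 = (((3 - 1*(-3)) + 5)*(-2) - 6)**2 = (((3 + 3) + 5)*(-2) - 6)**2 = ((6 + 5)*(-2) - 6)**2 = (11*(-2) - 6)**2 = (-22 - 6)**2 = (-28)**2 = 784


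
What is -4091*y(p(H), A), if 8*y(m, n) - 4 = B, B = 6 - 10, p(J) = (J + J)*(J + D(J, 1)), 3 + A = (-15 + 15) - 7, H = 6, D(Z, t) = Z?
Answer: 0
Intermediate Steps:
A = -10 (A = -3 + ((-15 + 15) - 7) = -3 + (0 - 7) = -3 - 7 = -10)
p(J) = 4*J**2 (p(J) = (J + J)*(J + J) = (2*J)*(2*J) = 4*J**2)
B = -4
y(m, n) = 0 (y(m, n) = 1/2 + (1/8)*(-4) = 1/2 - 1/2 = 0)
-4091*y(p(H), A) = -4091*0 = 0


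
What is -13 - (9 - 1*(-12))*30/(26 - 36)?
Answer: 50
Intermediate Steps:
-13 - (9 - 1*(-12))*30/(26 - 36) = -13 - (9 + 12)*30/(-10) = -13 - 21*30*(-1)/10 = -13 - 630*(-1)/10 = -13 - 1*(-63) = -13 + 63 = 50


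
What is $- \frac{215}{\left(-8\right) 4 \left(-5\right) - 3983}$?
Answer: $\frac{215}{3823} \approx 0.056239$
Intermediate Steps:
$- \frac{215}{\left(-8\right) 4 \left(-5\right) - 3983} = - \frac{215}{\left(-32\right) \left(-5\right) - 3983} = - \frac{215}{160 - 3983} = - \frac{215}{-3823} = \left(-215\right) \left(- \frac{1}{3823}\right) = \frac{215}{3823}$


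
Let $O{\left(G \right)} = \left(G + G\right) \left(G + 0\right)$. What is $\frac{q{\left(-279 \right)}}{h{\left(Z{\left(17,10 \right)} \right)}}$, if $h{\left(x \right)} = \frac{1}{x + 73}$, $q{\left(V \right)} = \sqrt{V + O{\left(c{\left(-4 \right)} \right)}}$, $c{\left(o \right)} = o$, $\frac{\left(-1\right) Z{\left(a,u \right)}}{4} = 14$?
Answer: $17 i \sqrt{247} \approx 267.18 i$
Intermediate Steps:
$Z{\left(a,u \right)} = -56$ ($Z{\left(a,u \right)} = \left(-4\right) 14 = -56$)
$O{\left(G \right)} = 2 G^{2}$ ($O{\left(G \right)} = 2 G G = 2 G^{2}$)
$q{\left(V \right)} = \sqrt{32 + V}$ ($q{\left(V \right)} = \sqrt{V + 2 \left(-4\right)^{2}} = \sqrt{V + 2 \cdot 16} = \sqrt{V + 32} = \sqrt{32 + V}$)
$h{\left(x \right)} = \frac{1}{73 + x}$
$\frac{q{\left(-279 \right)}}{h{\left(Z{\left(17,10 \right)} \right)}} = \frac{\sqrt{32 - 279}}{\frac{1}{73 - 56}} = \frac{\sqrt{-247}}{\frac{1}{17}} = i \sqrt{247} \frac{1}{\frac{1}{17}} = i \sqrt{247} \cdot 17 = 17 i \sqrt{247}$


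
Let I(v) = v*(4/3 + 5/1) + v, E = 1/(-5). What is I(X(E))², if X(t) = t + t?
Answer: 1936/225 ≈ 8.6044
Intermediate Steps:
E = -⅕ ≈ -0.20000
X(t) = 2*t
I(v) = 22*v/3 (I(v) = v*(4*(⅓) + 5*1) + v = v*(4/3 + 5) + v = v*(19/3) + v = 19*v/3 + v = 22*v/3)
I(X(E))² = (22*(2*(-⅕))/3)² = ((22/3)*(-⅖))² = (-44/15)² = 1936/225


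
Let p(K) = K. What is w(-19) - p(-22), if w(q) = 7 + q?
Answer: 10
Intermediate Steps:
w(-19) - p(-22) = (7 - 19) - 1*(-22) = -12 + 22 = 10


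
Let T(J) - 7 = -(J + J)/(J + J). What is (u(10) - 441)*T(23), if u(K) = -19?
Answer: -2760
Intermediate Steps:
T(J) = 6 (T(J) = 7 - (J + J)/(J + J) = 7 - 2*J/(2*J) = 7 - 2*J*1/(2*J) = 7 - 1*1 = 7 - 1 = 6)
(u(10) - 441)*T(23) = (-19 - 441)*6 = -460*6 = -2760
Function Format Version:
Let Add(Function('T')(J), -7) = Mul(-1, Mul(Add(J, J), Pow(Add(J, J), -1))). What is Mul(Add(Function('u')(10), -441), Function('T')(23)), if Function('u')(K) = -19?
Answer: -2760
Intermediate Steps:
Function('T')(J) = 6 (Function('T')(J) = Add(7, Mul(-1, Mul(Add(J, J), Pow(Add(J, J), -1)))) = Add(7, Mul(-1, Mul(Mul(2, J), Pow(Mul(2, J), -1)))) = Add(7, Mul(-1, Mul(Mul(2, J), Mul(Rational(1, 2), Pow(J, -1))))) = Add(7, Mul(-1, 1)) = Add(7, -1) = 6)
Mul(Add(Function('u')(10), -441), Function('T')(23)) = Mul(Add(-19, -441), 6) = Mul(-460, 6) = -2760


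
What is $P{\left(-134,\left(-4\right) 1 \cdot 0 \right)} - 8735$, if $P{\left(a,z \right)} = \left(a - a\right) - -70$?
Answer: $-8665$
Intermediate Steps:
$P{\left(a,z \right)} = 70$ ($P{\left(a,z \right)} = 0 + 70 = 70$)
$P{\left(-134,\left(-4\right) 1 \cdot 0 \right)} - 8735 = 70 - 8735 = -8665$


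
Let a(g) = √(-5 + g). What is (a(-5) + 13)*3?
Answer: 39 + 3*I*√10 ≈ 39.0 + 9.4868*I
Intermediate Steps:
(a(-5) + 13)*3 = (√(-5 - 5) + 13)*3 = (√(-10) + 13)*3 = (I*√10 + 13)*3 = (13 + I*√10)*3 = 39 + 3*I*√10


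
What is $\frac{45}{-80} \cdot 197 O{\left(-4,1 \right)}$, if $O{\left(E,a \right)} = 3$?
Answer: $- \frac{5319}{16} \approx -332.44$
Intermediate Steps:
$\frac{45}{-80} \cdot 197 O{\left(-4,1 \right)} = \frac{45}{-80} \cdot 197 \cdot 3 = 45 \left(- \frac{1}{80}\right) 197 \cdot 3 = \left(- \frac{9}{16}\right) 197 \cdot 3 = \left(- \frac{1773}{16}\right) 3 = - \frac{5319}{16}$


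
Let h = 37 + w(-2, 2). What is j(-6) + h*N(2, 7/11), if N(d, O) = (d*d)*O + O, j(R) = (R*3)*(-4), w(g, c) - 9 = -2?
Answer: 212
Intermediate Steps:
w(g, c) = 7 (w(g, c) = 9 - 2 = 7)
j(R) = -12*R (j(R) = (3*R)*(-4) = -12*R)
h = 44 (h = 37 + 7 = 44)
N(d, O) = O + O*d² (N(d, O) = d²*O + O = O*d² + O = O + O*d²)
j(-6) + h*N(2, 7/11) = -12*(-6) + 44*((7/11)*(1 + 2²)) = 72 + 44*((7*(1/11))*(1 + 4)) = 72 + 44*((7/11)*5) = 72 + 44*(35/11) = 72 + 140 = 212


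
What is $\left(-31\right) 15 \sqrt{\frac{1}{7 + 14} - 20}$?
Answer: $- \frac{155 i \sqrt{8799}}{7} \approx - 2077.1 i$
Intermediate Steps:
$\left(-31\right) 15 \sqrt{\frac{1}{7 + 14} - 20} = - 465 \sqrt{\frac{1}{21} - 20} = - 465 \sqrt{- \frac{419}{21}} = - 465 \frac{i \sqrt{8799}}{21} = - \frac{155 i \sqrt{8799}}{7}$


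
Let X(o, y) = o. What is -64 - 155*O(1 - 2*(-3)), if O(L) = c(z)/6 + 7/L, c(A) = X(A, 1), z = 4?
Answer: -967/3 ≈ -322.33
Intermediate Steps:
c(A) = A
O(L) = ⅔ + 7/L (O(L) = 4/6 + 7/L = 4*(⅙) + 7/L = ⅔ + 7/L)
-64 - 155*O(1 - 2*(-3)) = -64 - 155*(⅔ + 7/(1 - 2*(-3))) = -64 - 155*(⅔ + 7/(1 + 6)) = -64 - 155*(⅔ + 7/7) = -64 - 155*(⅔ + 7*(⅐)) = -64 - 155*(⅔ + 1) = -64 - 155*5/3 = -64 - 775/3 = -967/3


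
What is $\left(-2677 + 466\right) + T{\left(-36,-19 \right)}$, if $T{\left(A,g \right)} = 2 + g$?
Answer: $-2228$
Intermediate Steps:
$\left(-2677 + 466\right) + T{\left(-36,-19 \right)} = \left(-2677 + 466\right) + \left(2 - 19\right) = -2211 - 17 = -2228$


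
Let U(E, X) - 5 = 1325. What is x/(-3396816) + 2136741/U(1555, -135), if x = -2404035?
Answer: 403406299067/250986960 ≈ 1607.3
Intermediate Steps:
U(E, X) = 1330 (U(E, X) = 5 + 1325 = 1330)
x/(-3396816) + 2136741/U(1555, -135) = -2404035/(-3396816) + 2136741/1330 = -2404035*(-1/3396816) + 2136741*(1/1330) = 267115/377424 + 2136741/1330 = 403406299067/250986960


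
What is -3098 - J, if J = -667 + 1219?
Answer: -3650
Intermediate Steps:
J = 552
-3098 - J = -3098 - 1*552 = -3098 - 552 = -3650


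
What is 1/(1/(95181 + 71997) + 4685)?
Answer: 167178/783228931 ≈ 0.00021345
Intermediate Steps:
1/(1/(95181 + 71997) + 4685) = 1/(1/167178 + 4685) = 1/(783228931/167178) = 167178/783228931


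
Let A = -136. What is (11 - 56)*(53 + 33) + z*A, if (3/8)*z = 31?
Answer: -45338/3 ≈ -15113.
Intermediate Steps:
z = 248/3 (z = (8/3)*31 = 248/3 ≈ 82.667)
(11 - 56)*(53 + 33) + z*A = (11 - 56)*(53 + 33) + (248/3)*(-136) = -45*86 - 33728/3 = -3870 - 33728/3 = -45338/3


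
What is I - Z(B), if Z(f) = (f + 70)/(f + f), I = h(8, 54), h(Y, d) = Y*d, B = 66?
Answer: 14222/33 ≈ 430.97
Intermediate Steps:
I = 432 (I = 8*54 = 432)
Z(f) = (70 + f)/(2*f) (Z(f) = (70 + f)/((2*f)) = (70 + f)*(1/(2*f)) = (70 + f)/(2*f))
I - Z(B) = 432 - (70 + 66)/(2*66) = 432 - 136/(2*66) = 432 - 1*34/33 = 432 - 34/33 = 14222/33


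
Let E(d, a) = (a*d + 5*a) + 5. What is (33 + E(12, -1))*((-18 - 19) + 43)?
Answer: 126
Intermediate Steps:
E(d, a) = 5 + 5*a + a*d (E(d, a) = (5*a + a*d) + 5 = 5 + 5*a + a*d)
(33 + E(12, -1))*((-18 - 19) + 43) = (33 + (5 + 5*(-1) - 1*12))*((-18 - 19) + 43) = (33 + (5 - 5 - 12))*(-37 + 43) = (33 - 12)*6 = 21*6 = 126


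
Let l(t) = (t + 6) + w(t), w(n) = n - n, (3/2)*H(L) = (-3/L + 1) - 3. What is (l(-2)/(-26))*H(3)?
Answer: 4/13 ≈ 0.30769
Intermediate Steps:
H(L) = -4/3 - 2/L (H(L) = 2*((-3/L + 1) - 3)/3 = 2*((1 - 3/L) - 3)/3 = 2*(-2 - 3/L)/3 = -4/3 - 2/L)
w(n) = 0
l(t) = 6 + t (l(t) = (t + 6) + 0 = (6 + t) + 0 = 6 + t)
(l(-2)/(-26))*H(3) = ((6 - 2)/(-26))*(-4/3 - 2/3) = (-1/26*4)*(-4/3 - 2*⅓) = -2*(-4/3 - ⅔)/13 = -2/13*(-2) = 4/13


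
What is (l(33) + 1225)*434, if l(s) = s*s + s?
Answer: 1018598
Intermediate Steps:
l(s) = s + s**2 (l(s) = s**2 + s = s + s**2)
(l(33) + 1225)*434 = (33*(1 + 33) + 1225)*434 = (33*34 + 1225)*434 = (1122 + 1225)*434 = 2347*434 = 1018598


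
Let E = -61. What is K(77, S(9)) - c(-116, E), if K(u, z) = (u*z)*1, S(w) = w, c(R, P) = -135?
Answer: 828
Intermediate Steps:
K(u, z) = u*z
K(77, S(9)) - c(-116, E) = 77*9 - 1*(-135) = 693 + 135 = 828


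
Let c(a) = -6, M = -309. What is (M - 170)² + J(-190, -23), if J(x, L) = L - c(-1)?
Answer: 229424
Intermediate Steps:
J(x, L) = 6 + L (J(x, L) = L - 1*(-6) = L + 6 = 6 + L)
(M - 170)² + J(-190, -23) = (-309 - 170)² + (6 - 23) = (-479)² - 17 = 229441 - 17 = 229424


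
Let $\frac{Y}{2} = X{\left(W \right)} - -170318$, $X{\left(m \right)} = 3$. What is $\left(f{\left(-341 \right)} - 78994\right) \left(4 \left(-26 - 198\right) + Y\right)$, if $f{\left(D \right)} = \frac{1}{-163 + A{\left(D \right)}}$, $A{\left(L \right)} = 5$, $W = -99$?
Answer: $- \frac{2120193916269}{79} \approx -2.6838 \cdot 10^{10}$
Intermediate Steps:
$f{\left(D \right)} = - \frac{1}{158}$ ($f{\left(D \right)} = \frac{1}{-163 + 5} = \frac{1}{-158} = - \frac{1}{158}$)
$Y = 340642$ ($Y = 2 \left(3 - -170318\right) = 2 \left(3 + 170318\right) = 2 \cdot 170321 = 340642$)
$\left(f{\left(-341 \right)} - 78994\right) \left(4 \left(-26 - 198\right) + Y\right) = \left(- \frac{1}{158} - 78994\right) \left(4 \left(-26 - 198\right) + 340642\right) = - \frac{12481053 \left(4 \left(-224\right) + 340642\right)}{158} = - \frac{12481053 \left(-896 + 340642\right)}{158} = \left(- \frac{12481053}{158}\right) 339746 = - \frac{2120193916269}{79}$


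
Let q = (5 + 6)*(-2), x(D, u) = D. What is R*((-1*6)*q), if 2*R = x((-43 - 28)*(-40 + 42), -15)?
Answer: -9372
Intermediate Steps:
q = -22 (q = 11*(-2) = -22)
R = -71 (R = ((-43 - 28)*(-40 + 42))/2 = (-71*2)/2 = (½)*(-142) = -71)
R*((-1*6)*q) = -71*(-1*6)*(-22) = -(-426)*(-22) = -71*132 = -9372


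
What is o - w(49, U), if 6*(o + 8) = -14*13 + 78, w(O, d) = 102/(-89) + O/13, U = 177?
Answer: -97037/3471 ≈ -27.956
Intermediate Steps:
w(O, d) = -102/89 + O/13 (w(O, d) = 102*(-1/89) + O*(1/13) = -102/89 + O/13)
o = -76/3 (o = -8 + (-14*13 + 78)/6 = -8 + (-182 + 78)/6 = -8 + (⅙)*(-104) = -8 - 52/3 = -76/3 ≈ -25.333)
o - w(49, U) = -76/3 - (-102/89 + (1/13)*49) = -76/3 - (-102/89 + 49/13) = -76/3 - 1*3035/1157 = -76/3 - 3035/1157 = -97037/3471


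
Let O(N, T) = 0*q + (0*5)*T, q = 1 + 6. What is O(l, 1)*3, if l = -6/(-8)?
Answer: 0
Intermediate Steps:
l = ¾ (l = -6*(-⅛) = ¾ ≈ 0.75000)
q = 7
O(N, T) = 0 (O(N, T) = 0*7 + (0*5)*T = 0 + 0*T = 0 + 0 = 0)
O(l, 1)*3 = 0*3 = 0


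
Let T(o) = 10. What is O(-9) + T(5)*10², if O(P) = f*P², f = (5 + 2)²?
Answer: 4969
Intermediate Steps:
f = 49 (f = 7² = 49)
O(P) = 49*P²
O(-9) + T(5)*10² = 49*(-9)² + 10*10² = 49*81 + 10*100 = 3969 + 1000 = 4969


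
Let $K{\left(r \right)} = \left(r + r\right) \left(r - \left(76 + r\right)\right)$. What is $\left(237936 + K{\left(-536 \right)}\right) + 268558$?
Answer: $587966$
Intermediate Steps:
$K{\left(r \right)} = - 152 r$ ($K{\left(r \right)} = 2 r \left(-76\right) = - 152 r$)
$\left(237936 + K{\left(-536 \right)}\right) + 268558 = \left(237936 - -81472\right) + 268558 = \left(237936 + 81472\right) + 268558 = 319408 + 268558 = 587966$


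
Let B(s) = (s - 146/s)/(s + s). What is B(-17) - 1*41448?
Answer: -23956801/578 ≈ -41448.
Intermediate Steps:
B(s) = (s - 146/s)/(2*s) (B(s) = (s - 146/s)/((2*s)) = (s - 146/s)*(1/(2*s)) = (s - 146/s)/(2*s))
B(-17) - 1*41448 = (1/2 - 73/(-17)**2) - 1*41448 = (1/2 - 73*1/289) - 41448 = (1/2 - 73/289) - 41448 = 143/578 - 41448 = -23956801/578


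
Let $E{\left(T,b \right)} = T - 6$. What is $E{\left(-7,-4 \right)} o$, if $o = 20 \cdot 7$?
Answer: $-1820$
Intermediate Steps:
$E{\left(T,b \right)} = -6 + T$
$o = 140$
$E{\left(-7,-4 \right)} o = \left(-6 - 7\right) 140 = \left(-13\right) 140 = -1820$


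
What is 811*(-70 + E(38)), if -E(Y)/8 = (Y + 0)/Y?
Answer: -63258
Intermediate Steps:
E(Y) = -8 (E(Y) = -8*(Y + 0)/Y = -8*Y/Y = -8*1 = -8)
811*(-70 + E(38)) = 811*(-70 - 8) = 811*(-78) = -63258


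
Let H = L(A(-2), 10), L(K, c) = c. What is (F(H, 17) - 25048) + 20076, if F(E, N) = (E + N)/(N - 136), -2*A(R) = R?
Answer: -591695/119 ≈ -4972.2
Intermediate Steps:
A(R) = -R/2
H = 10
F(E, N) = (E + N)/(-136 + N)
(F(H, 17) - 25048) + 20076 = ((10 + 17)/(-136 + 17) - 25048) + 20076 = (27/(-119) - 25048) + 20076 = (-1/119*27 - 25048) + 20076 = (-27/119 - 25048) + 20076 = -2980739/119 + 20076 = -591695/119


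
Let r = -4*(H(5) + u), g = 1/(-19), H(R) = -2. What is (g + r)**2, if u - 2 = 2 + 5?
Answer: 284089/361 ≈ 786.95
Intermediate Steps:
u = 9 (u = 2 + (2 + 5) = 2 + 7 = 9)
g = -1/19 ≈ -0.052632
r = -28 (r = -4*(-2 + 9) = -4*7 = -28)
(g + r)**2 = (-1/19 - 28)**2 = (-533/19)**2 = 284089/361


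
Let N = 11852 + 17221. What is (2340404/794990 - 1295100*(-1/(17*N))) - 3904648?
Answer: -255699839231179326/65486108765 ≈ -3.9046e+6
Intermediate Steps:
N = 29073
(2340404/794990 - 1295100*(-1/(17*N))) - 3904648 = (2340404/794990 - 1295100/(29073*(-17))) - 3904648 = (2340404*(1/794990) - 1295100/(-494241)) - 3904648 = (1170202/397495 - 1295100*(-1/494241)) - 3904648 = (1170202/397495 + 431700/164747) - 3904648 = 364385860394/65486108765 - 3904648 = -255699839231179326/65486108765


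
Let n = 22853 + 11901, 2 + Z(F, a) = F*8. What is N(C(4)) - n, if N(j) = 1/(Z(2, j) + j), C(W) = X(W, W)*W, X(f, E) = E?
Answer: -1042619/30 ≈ -34754.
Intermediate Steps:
Z(F, a) = -2 + 8*F (Z(F, a) = -2 + F*8 = -2 + 8*F)
n = 34754
C(W) = W² (C(W) = W*W = W²)
N(j) = 1/(14 + j) (N(j) = 1/((-2 + 8*2) + j) = 1/((-2 + 16) + j) = 1/(14 + j))
N(C(4)) - n = 1/(14 + 4²) - 1*34754 = 1/(14 + 16) - 34754 = 1/30 - 34754 = -1042619/30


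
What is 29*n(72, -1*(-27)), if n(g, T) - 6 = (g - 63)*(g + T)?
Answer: 26013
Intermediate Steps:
n(g, T) = 6 + (-63 + g)*(T + g) (n(g, T) = 6 + (g - 63)*(g + T) = 6 + (-63 + g)*(T + g))
29*n(72, -1*(-27)) = 29*(6 + 72² - (-63)*(-27) - 63*72 - 1*(-27)*72) = 29*(6 + 5184 - 63*27 - 4536 + 27*72) = 29*(6 + 5184 - 1701 - 4536 + 1944) = 29*897 = 26013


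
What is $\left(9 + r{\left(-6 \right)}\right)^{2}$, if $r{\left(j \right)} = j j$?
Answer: $2025$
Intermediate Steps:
$r{\left(j \right)} = j^{2}$
$\left(9 + r{\left(-6 \right)}\right)^{2} = \left(9 + \left(-6\right)^{2}\right)^{2} = \left(9 + 36\right)^{2} = 45^{2} = 2025$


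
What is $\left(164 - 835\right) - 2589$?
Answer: $-3260$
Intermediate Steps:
$\left(164 - 835\right) - 2589 = -671 - 2589 = -3260$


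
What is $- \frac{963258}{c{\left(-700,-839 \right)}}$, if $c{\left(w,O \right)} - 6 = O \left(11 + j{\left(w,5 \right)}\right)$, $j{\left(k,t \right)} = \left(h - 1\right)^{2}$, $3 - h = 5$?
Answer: $\frac{481629}{8387} \approx 57.426$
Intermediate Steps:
$h = -2$ ($h = 3 - 5 = -2$)
$j{\left(k,t \right)} = 9$ ($j{\left(k,t \right)} = \left(-2 - 1\right)^{2} = \left(-3\right)^{2} = 9$)
$c{\left(w,O \right)} = 6 + 20 O$ ($c{\left(w,O \right)} = 6 + O \left(11 + 9\right) = 6 + O 20 = 6 + 20 O$)
$- \frac{963258}{c{\left(-700,-839 \right)}} = - \frac{963258}{6 + 20 \left(-839\right)} = - \frac{963258}{6 - 16780} = - \frac{963258}{-16774} = \left(-963258\right) \left(- \frac{1}{16774}\right) = \frac{481629}{8387}$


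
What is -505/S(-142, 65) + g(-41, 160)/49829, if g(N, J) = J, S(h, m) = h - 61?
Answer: 25196125/10115287 ≈ 2.4909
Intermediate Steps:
S(h, m) = -61 + h
-505/S(-142, 65) + g(-41, 160)/49829 = -505/(-61 - 142) + 160/49829 = -505/(-203) + 160*(1/49829) = -505*(-1/203) + 160/49829 = 505/203 + 160/49829 = 25196125/10115287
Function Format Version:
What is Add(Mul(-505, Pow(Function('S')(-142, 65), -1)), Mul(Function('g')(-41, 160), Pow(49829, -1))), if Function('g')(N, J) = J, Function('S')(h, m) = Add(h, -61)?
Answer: Rational(25196125, 10115287) ≈ 2.4909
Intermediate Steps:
Function('S')(h, m) = Add(-61, h)
Add(Mul(-505, Pow(Function('S')(-142, 65), -1)), Mul(Function('g')(-41, 160), Pow(49829, -1))) = Add(Mul(-505, Pow(Add(-61, -142), -1)), Mul(160, Pow(49829, -1))) = Add(Mul(-505, Pow(-203, -1)), Mul(160, Rational(1, 49829))) = Add(Mul(-505, Rational(-1, 203)), Rational(160, 49829)) = Add(Rational(505, 203), Rational(160, 49829)) = Rational(25196125, 10115287)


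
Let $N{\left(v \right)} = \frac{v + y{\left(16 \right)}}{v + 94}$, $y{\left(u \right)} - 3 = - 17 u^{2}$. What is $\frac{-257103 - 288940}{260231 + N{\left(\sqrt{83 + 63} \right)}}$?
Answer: $- \frac{411534123360278}{196091827148307} + \frac{808689683 \sqrt{146}}{196091827148307} \approx -2.0986$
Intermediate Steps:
$y{\left(u \right)} = 3 - 17 u^{2}$
$N{\left(v \right)} = \frac{-4349 + v}{94 + v}$ ($N{\left(v \right)} = \frac{v + \left(3 - 17 \cdot 16^{2}\right)}{v + 94} = \frac{v + \left(3 - 4352\right)}{94 + v} = \frac{v - 4349}{94 + v} = \frac{-4349 + v}{94 + v}$)
$\frac{-257103 - 288940}{260231 + N{\left(\sqrt{83 + 63} \right)}} = \frac{-257103 - 288940}{260231 + \frac{-4349 + \sqrt{83 + 63}}{94 + \sqrt{83 + 63}}} = - \frac{546043}{260231 + \frac{-4349 + \sqrt{146}}{94 + \sqrt{146}}}$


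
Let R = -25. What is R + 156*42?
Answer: 6527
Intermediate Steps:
R + 156*42 = -25 + 156*42 = -25 + 6552 = 6527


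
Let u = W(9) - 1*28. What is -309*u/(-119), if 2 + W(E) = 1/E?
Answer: -27707/357 ≈ -77.611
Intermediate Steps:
W(E) = -2 + 1/E
u = -269/9 (u = (-2 + 1/9) - 1*28 = (-2 + ⅑) - 28 = -17/9 - 28 = -269/9 ≈ -29.889)
-309*u/(-119) = -(-27707)/(3*(-119)) = -(-27707)*(-1)/(3*119) = -309*269/1071 = -27707/357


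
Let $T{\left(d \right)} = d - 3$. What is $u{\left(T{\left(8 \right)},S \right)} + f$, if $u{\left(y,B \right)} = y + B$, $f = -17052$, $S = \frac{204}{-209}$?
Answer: $- \frac{3563027}{209} \approx -17048.0$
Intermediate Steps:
$S = - \frac{204}{209}$ ($S = 204 \left(- \frac{1}{209}\right) = - \frac{204}{209} \approx -0.97608$)
$T{\left(d \right)} = -3 + d$ ($T{\left(d \right)} = d - 3 = -3 + d$)
$u{\left(y,B \right)} = B + y$
$u{\left(T{\left(8 \right)},S \right)} + f = \left(- \frac{204}{209} + \left(-3 + 8\right)\right) - 17052 = \left(- \frac{204}{209} + 5\right) - 17052 = \frac{841}{209} - 17052 = - \frac{3563027}{209}$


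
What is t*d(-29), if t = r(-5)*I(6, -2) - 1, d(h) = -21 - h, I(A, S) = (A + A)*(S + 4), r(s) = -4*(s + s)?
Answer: 7672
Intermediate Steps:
r(s) = -8*s
I(A, S) = 2*A*(4 + S) (I(A, S) = (2*A)*(4 + S) = 2*A*(4 + S))
t = 959 (t = (-8*(-5))*(2*6*(4 - 2)) - 1 = 40*(2*6*2) - 1 = 40*24 - 1 = 960 - 1 = 959)
t*d(-29) = 959*(-21 - 1*(-29)) = 959*(-21 + 29) = 959*8 = 7672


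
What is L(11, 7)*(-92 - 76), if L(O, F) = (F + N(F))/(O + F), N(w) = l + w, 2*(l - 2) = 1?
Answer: -154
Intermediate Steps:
l = 5/2 (l = 2 + (½)*1 = 2 + ½ = 5/2 ≈ 2.5000)
N(w) = 5/2 + w
L(O, F) = (5/2 + 2*F)/(F + O) (L(O, F) = (F + (5/2 + F))/(O + F) = (5/2 + 2*F)/(F + O))
L(11, 7)*(-92 - 76) = ((5/2 + 2*7)/(7 + 11))*(-92 - 76) = ((5/2 + 14)/18)*(-168) = ((1/18)*(33/2))*(-168) = (11/12)*(-168) = -154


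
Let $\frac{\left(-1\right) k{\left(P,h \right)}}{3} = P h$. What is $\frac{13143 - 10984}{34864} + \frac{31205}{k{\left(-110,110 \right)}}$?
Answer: $\frac{58315141}{63278160} \approx 0.92157$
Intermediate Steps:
$k{\left(P,h \right)} = - 3 P h$
$\frac{13143 - 10984}{34864} + \frac{31205}{k{\left(-110,110 \right)}} = \frac{13143 - 10984}{34864} + \frac{31205}{\left(-3\right) \left(-110\right) 110} = 2159 \cdot \frac{1}{34864} + \frac{31205}{36300} = \frac{2159}{34864} + 31205 \cdot \frac{1}{36300} = \frac{2159}{34864} + \frac{6241}{7260} = \frac{58315141}{63278160}$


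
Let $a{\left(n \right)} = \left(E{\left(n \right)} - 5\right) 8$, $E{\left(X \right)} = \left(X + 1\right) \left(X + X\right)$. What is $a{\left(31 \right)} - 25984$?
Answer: $-10152$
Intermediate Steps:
$E{\left(X \right)} = 2 X \left(1 + X\right)$ ($E{\left(X \right)} = \left(1 + X\right) 2 X = 2 X \left(1 + X\right)$)
$a{\left(n \right)} = -40 + 16 n \left(1 + n\right)$ ($a{\left(n \right)} = \left(2 n \left(1 + n\right) - 5\right) 8 = \left(-5 + 2 n \left(1 + n\right)\right) 8 = -40 + 16 n \left(1 + n\right)$)
$a{\left(31 \right)} - 25984 = \left(-40 + 16 \cdot 31 \left(1 + 31\right)\right) - 25984 = \left(-40 + 16 \cdot 31 \cdot 32\right) - 25984 = \left(-40 + 15872\right) - 25984 = 15832 - 25984 = -10152$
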